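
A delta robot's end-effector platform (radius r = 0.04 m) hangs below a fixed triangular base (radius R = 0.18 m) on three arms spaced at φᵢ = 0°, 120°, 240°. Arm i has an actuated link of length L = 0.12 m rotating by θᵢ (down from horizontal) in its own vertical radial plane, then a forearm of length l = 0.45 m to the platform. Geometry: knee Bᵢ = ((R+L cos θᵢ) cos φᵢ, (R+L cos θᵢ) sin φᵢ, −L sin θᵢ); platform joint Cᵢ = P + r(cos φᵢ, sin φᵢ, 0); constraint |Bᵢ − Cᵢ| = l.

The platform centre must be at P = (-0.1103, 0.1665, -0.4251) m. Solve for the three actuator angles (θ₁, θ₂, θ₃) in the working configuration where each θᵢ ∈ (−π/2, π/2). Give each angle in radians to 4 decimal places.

θ₁ = 1.3088, θ₂ = -0.1748, θ₃ = 1.2213

rotate P by −φ1: (-0.1103, 0.1665, -0.4251)
  e−x'=0.2503;  (l²−L²−(e−x')²−y'²−z²)/2L = -0.3458
  θ1 = atan2(B,A) + arccos(C/0.4933) = 1.3088
rotate P by −φ2: (0.1993, 0.0123, -0.4251)
  A=-0.0593, B=-0.4251, C=(l²−L²−A²−y'²−z²)/(2L)=0.0155
  θ2 = atan2(B,A) + arccos(C/0.4292) = -0.1748
φ3=240.0° → target in arm frame (-0.0890, -0.1788)
  A cos θ + B sin θ = C:  0.2290·cos θ + -0.4251·sin θ = -0.3210
  θ3 = atan2(B,A) + arccos(C/0.4829) = 1.2213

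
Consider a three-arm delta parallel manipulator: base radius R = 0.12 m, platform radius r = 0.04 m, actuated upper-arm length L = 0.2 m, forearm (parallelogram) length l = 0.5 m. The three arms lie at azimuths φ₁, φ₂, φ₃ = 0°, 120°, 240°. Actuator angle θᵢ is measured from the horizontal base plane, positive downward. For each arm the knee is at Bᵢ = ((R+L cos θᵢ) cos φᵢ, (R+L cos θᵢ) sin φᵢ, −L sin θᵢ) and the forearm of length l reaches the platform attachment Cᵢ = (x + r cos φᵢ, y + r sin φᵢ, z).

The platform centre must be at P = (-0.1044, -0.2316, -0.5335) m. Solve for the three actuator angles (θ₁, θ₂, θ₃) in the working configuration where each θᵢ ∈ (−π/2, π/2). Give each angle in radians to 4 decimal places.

arm 1 (φ=0.0°): x'=-0.1044, y'=-0.2316
  A=0.1844, B=-0.5335, C=(l²−L²−A²−y'²−z²)/(2L)=-0.4057
  θ1 = atan2(B,A) + arccos(C/0.5645) = 1.1347
φ2=120.0° → target in arm frame (-0.1484, 0.2062)
  A cos θ + B sin θ = C:  0.2284·cos θ + -0.5335·sin θ = -0.4232
  γ=atan2(-0.5335,0.2284)=-1.1663;  ψ=arccos(-0.7293)=2.3881;  θ2=γ+ψ≈1.2218
arm 3 (φ=240.0°): x'=0.2528, y'=0.0254
  A cos θ + B sin θ = C:  -0.1728·cos θ + -0.5335·sin θ = -0.2628
  √(A²+B²)=0.5608;  θ3 = -1.8840+2.0585 ≈ 0.1745

θ₁ = 1.1347, θ₂ = 1.2218, θ₃ = 0.1745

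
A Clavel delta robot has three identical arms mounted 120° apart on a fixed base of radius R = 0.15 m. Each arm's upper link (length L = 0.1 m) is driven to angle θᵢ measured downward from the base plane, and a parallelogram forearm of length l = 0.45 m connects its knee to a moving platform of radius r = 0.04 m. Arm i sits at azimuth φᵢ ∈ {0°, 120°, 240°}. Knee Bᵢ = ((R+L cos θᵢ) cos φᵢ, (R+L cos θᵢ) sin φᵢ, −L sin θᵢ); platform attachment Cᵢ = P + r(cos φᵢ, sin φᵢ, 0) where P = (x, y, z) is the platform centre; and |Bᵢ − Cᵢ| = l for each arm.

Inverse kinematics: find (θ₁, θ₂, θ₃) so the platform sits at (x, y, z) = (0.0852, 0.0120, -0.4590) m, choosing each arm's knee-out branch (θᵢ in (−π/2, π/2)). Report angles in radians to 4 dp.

θ₁ = 0.2615, θ₂ = 0.7850, θ₃ = 0.8723

φ1=0.0° → target in arm frame (0.0852, 0.0120)
  A=0.0248, B=-0.4590, C=(l²−L²−A²−y'²−z²)/(2L)=-0.0947
  γ=atan2(-0.4590,0.0248)=-1.5168;  ψ=arccos(-0.2060)=1.7783;  θ1=γ+ψ≈0.2615
rotate P by −φ2: (-0.0322, -0.0798, -0.4590)
  A=0.1422, B=-0.4590, C=(l²−L²−A²−y'²−z²)/(2L)=-0.2238
  θ2 = atan2(B,A) + arccos(C/0.4805) = 0.7850
arm 3 (φ=240.0°): x'=-0.0530, y'=0.0678
  A=0.1630, B=-0.4590, C=(l²−L²−A²−y'²−z²)/(2L)=-0.2467
  √(A²+B²)=0.4871;  θ3 = -1.2296+2.1019 ≈ 0.8723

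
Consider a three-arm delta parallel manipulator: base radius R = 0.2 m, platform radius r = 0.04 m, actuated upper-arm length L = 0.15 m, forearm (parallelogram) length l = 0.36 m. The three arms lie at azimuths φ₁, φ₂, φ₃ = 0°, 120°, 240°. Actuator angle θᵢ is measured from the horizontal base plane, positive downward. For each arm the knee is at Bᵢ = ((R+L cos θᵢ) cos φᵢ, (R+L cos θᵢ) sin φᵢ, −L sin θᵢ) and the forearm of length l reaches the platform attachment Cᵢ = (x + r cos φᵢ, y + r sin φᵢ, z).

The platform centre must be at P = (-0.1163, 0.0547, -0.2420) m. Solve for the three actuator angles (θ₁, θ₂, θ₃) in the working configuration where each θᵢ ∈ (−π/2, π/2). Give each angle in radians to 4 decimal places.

φ1=0.0° → target in arm frame (-0.1163, 0.0547)
  e−x'=0.2763;  (l²−L²−(e−x')²−y'²−z²)/2L = -0.1027
  θ1 = atan2(B,A) + arccos(C/0.3673) = 1.1348
arm 2 (φ=120.0°): x'=0.1055, y'=0.0734
  e−x'=0.0545;  (l²−L²−(e−x')²−y'²−z²)/2L = 0.1340
  θ2 = atan2(B,A) + arccos(C/0.2481) = -0.3490
rotate P by −φ3: (0.0108, -0.1281, -0.2420)
  A cos θ + B sin θ = C:  0.1492·cos θ + -0.2420·sin θ = 0.0329
  θ3 = atan2(B,A) + arccos(C/0.2843) = 0.4366

θ₁ = 1.1348, θ₂ = -0.3490, θ₃ = 0.4366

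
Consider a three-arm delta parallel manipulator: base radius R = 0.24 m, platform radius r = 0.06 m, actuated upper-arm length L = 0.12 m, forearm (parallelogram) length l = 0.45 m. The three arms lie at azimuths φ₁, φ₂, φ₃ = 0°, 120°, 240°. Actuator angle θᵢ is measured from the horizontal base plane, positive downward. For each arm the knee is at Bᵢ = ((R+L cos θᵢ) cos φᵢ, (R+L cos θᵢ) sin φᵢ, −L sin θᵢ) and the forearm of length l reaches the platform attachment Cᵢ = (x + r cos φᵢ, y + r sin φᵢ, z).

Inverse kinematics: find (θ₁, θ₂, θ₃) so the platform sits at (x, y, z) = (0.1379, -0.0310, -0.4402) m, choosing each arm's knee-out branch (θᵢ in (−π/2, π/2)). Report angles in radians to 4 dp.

θ₁ = 0.1747, θ₂ = 1.3962, θ₃ = 1.1343

φ1=0.0° → target in arm frame (0.1379, -0.0310)
  A=0.0421, B=-0.4402, C=(l²−L²−A²−y'²−z²)/(2L)=-0.0350
  √(A²+B²)=0.4422;  θ1 = -1.4754+1.6501 ≈ 0.1747
rotate P by −φ2: (-0.0958, -0.1039, -0.4402)
  e−x'=0.2758;  (l²−L²−(e−x')²−y'²−z²)/2L = -0.3856
  θ2 = atan2(B,A) + arccos(C/0.5195) = 1.3962
rotate P by −φ3: (-0.0421, 0.1349, -0.4402)
  A cos θ + B sin θ = C:  0.2221·cos θ + -0.4402·sin θ = -0.3050
  √(A²+B²)=0.4931;  θ3 = -1.1035+2.2379 ≈ 1.1343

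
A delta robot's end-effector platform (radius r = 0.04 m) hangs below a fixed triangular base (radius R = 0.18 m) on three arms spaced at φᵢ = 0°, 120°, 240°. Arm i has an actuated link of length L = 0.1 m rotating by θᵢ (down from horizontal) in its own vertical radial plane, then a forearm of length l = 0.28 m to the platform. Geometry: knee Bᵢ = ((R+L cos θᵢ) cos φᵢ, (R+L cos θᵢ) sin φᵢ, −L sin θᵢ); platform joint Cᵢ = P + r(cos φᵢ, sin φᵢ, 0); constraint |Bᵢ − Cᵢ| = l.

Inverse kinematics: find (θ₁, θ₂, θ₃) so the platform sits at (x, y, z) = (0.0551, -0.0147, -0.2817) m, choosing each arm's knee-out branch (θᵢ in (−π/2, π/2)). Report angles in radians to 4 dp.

θ₁ = 0.6104, θ₂ = 1.3089, θ₃ = 1.1341

φ1=0.0° → target in arm frame (0.0551, -0.0147)
  A=0.0849, B=-0.2817, C=(l²−L²−A²−y'²−z²)/(2L)=-0.0919
  γ=atan2(-0.2817,0.0849)=-1.2781;  ψ=arccos(-0.3123)=1.8885;  θ1=γ+ψ≈0.6104
rotate P by −φ2: (-0.0403, -0.0404, -0.2817)
  A=0.1803, B=-0.2817, C=(l²−L²−A²−y'²−z²)/(2L)=-0.2254
  θ2 = atan2(B,A) + arccos(C/0.3344) = 1.3089
φ3=240.0° → target in arm frame (-0.0148, 0.0551)
  e−x'=0.1548;  (l²−L²−(e−x')²−y'²−z²)/2L = -0.1898
  γ=atan2(-0.2817,0.1548)=-1.0683;  ψ=arccos(-0.5904)=2.2024;  θ3=γ+ψ≈1.1341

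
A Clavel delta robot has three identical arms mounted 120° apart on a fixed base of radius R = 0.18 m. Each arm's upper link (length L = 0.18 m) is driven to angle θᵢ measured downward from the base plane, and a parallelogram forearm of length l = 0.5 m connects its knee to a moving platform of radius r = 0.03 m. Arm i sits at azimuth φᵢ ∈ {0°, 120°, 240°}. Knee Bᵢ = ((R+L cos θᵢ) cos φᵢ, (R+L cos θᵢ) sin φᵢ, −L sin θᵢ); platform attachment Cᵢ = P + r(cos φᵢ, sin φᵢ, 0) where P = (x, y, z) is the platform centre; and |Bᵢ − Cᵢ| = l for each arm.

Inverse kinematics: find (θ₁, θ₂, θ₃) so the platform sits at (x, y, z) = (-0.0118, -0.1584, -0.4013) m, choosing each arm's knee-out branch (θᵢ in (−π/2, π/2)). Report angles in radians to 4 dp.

arm 1 (φ=0.0°): x'=-0.0118, y'=-0.1584
  A cos θ + B sin θ = C:  0.1618·cos θ + -0.4013·sin θ = 0.0147
  γ=atan2(-0.4013,0.1618)=-1.1875;  ψ=arccos(0.0340)=1.5368;  θ1=γ+ψ≈0.3493
φ2=120.0° → target in arm frame (-0.1313, 0.0894)
  A cos θ + B sin θ = C:  0.2813·cos θ + -0.4013·sin θ = -0.0849
  √(A²+B²)=0.4901;  θ2 = -0.9595+1.7449 ≈ 0.7854
rotate P by −φ3: (0.1431, 0.0690, -0.4013)
  A cos θ + B sin θ = C:  0.0069·cos θ + -0.4013·sin θ = 0.1438
  γ=atan2(-0.4013,0.0069)=-1.5536;  ψ=arccos(0.3582)=1.2045;  θ3=γ+ψ≈-0.3491

θ₁ = 0.3493, θ₂ = 0.7854, θ₃ = -0.3491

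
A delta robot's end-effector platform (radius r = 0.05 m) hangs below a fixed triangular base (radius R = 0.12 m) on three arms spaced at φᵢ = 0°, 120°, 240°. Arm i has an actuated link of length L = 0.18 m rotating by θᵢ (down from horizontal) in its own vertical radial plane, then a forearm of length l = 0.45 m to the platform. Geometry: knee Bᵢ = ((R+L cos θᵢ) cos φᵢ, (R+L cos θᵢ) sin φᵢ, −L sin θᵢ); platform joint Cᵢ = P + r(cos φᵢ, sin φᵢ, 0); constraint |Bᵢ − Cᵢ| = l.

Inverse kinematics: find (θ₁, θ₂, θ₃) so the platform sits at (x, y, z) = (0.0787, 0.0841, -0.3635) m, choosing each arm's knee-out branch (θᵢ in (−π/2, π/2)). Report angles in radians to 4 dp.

φ1=0.0° → target in arm frame (0.0787, 0.0841)
  A cos θ + B sin θ = C:  -0.0087·cos θ + -0.3635·sin θ = 0.0856
  √(A²+B²)=0.3636;  θ1 = -1.5947+1.3331 ≈ -0.2616
φ2=120.0° → target in arm frame (0.0335, -0.1102)
  e−x'=0.0365;  (l²−L²−(e−x')²−y'²−z²)/2L = 0.0680
  θ2 = atan2(B,A) + arccos(C/0.3653) = -0.0872
rotate P by −φ3: (-0.1122, 0.0261, -0.3635)
  e−x'=0.1822;  (l²−L²−(e−x')²−y'²−z²)/2L = 0.0114
  γ=atan2(-0.3635,0.1822)=-1.1062;  ψ=arccos(0.0280)=1.5428;  θ3=γ+ψ≈0.4366

θ₁ = -0.2616, θ₂ = -0.0872, θ₃ = 0.4366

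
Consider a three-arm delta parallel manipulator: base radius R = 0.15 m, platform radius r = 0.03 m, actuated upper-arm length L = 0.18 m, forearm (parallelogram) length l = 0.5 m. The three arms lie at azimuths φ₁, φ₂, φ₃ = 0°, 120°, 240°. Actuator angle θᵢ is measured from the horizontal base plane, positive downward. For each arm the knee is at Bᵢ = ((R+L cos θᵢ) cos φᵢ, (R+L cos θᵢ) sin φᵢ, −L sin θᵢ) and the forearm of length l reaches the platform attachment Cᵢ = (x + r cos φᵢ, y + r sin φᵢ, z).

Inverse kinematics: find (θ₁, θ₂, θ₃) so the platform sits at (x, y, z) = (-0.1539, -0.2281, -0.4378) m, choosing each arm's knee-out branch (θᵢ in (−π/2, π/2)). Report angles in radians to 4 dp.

θ₁ = 1.1341, θ₂ = 1.0468, θ₃ = -0.3494

arm 1 (φ=0.0°): x'=-0.1539, y'=-0.2281
  A=0.2739, B=-0.4378, C=(l²−L²−A²−y'²−z²)/(2L)=-0.2809
  √(A²+B²)=0.5164;  θ1 = -1.0117+2.1459 ≈ 1.1341
arm 2 (φ=120.0°): x'=-0.1206, y'=0.2473
  A cos θ + B sin θ = C:  0.2406·cos θ + -0.4378·sin θ = -0.2587
  √(A²+B²)=0.4996;  θ2 = -1.0683+2.1151 ≈ 1.0468
φ3=240.0° → target in arm frame (0.2745, -0.0192)
  A cos θ + B sin θ = C:  -0.1545·cos θ + -0.4378·sin θ = 0.0047
  γ=atan2(-0.4378,-0.1545)=-1.9100;  ψ=arccos(0.0101)=1.5607;  θ3=γ+ψ≈-0.3494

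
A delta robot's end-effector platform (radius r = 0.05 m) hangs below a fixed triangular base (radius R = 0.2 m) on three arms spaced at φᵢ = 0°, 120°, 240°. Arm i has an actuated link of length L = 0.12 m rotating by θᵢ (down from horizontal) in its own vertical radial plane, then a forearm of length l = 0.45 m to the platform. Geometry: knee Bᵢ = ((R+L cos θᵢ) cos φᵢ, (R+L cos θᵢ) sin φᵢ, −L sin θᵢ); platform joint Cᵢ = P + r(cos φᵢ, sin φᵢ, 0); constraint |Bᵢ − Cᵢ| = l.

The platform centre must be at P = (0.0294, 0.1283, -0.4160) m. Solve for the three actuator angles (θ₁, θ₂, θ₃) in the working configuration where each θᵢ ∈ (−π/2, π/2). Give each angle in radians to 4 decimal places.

θ₁ = 0.4363, θ₂ = 0.0870, θ₃ = 1.1346

rotate P by −φ1: (0.0294, 0.1283, -0.4160)
  A=0.1206, B=-0.4160, C=(l²−L²−A²−y'²−z²)/(2L)=-0.0665
  θ1 = atan2(B,A) + arccos(C/0.4331) = 0.4363
arm 2 (φ=120.0°): x'=0.0964, y'=-0.0896
  e−x'=0.0536;  (l²−L²−(e−x')²−y'²−z²)/2L = 0.0173
  θ2 = atan2(B,A) + arccos(C/0.4194) = 0.0870
arm 3 (φ=240.0°): x'=-0.1258, y'=-0.0387
  A=0.2758, B=-0.4160, C=(l²−L²−A²−y'²−z²)/(2L)=-0.2605
  √(A²+B²)=0.4991;  θ3 = -0.9853+2.1199 ≈ 1.1346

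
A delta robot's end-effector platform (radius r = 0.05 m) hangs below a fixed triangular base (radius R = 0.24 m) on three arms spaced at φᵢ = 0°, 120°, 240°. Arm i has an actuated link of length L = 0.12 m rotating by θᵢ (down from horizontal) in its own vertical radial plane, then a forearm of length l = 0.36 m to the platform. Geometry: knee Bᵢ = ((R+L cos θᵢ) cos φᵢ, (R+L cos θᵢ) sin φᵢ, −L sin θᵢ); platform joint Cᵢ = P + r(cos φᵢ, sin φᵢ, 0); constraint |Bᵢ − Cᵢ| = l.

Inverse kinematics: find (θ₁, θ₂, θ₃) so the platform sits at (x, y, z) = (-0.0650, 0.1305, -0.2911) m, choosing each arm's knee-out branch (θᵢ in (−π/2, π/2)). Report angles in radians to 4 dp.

θ₁ = 1.3084, θ₂ = -0.2619, θ₃ = 1.3958

φ1=0.0° → target in arm frame (-0.0650, 0.1305)
  A cos θ + B sin θ = C:  0.2550·cos θ + -0.2911·sin θ = -0.2150
  θ1 = atan2(B,A) + arccos(C/0.3870) = 1.3084
rotate P by −φ2: (0.1455, -0.0090, -0.2911)
  e−x'=0.0445;  (l²−L²−(e−x')²−y'²−z²)/2L = 0.1183
  √(A²+B²)=0.2945;  θ2 = -1.4192+1.1572 ≈ -0.2619
φ3=240.0° → target in arm frame (-0.0805, -0.1215)
  e−x'=0.2705;  (l²−L²−(e−x')²−y'²−z²)/2L = -0.2395
  γ=atan2(-0.2911,0.2705)=-0.8220;  ψ=arccos(-0.6028)=2.2178;  θ3=γ+ψ≈1.3958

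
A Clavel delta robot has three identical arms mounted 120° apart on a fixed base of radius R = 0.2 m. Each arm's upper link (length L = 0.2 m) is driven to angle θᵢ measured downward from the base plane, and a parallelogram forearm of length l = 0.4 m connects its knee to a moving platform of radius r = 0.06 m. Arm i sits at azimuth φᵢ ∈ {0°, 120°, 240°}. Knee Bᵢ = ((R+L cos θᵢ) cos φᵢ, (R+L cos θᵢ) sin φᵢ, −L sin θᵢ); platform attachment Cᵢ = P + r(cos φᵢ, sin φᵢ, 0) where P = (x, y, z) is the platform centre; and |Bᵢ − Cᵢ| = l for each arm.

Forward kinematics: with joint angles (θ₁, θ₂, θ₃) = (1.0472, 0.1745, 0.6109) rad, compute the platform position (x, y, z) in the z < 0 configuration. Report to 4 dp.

(-0.1130, 0.0559, -0.3529)

O1 = (0.2400·cos0.0°, 0.2400·sin0.0°, -0.1732) = (0.2400, 0.0000, -0.1732)
φ2=120.0°: virtual centre (-0.1685, 0.2918, -0.0347), radius l
φ3=240.0°: virtual centre (-0.1519, -0.2631, -0.1147), radius l
eliminate P² terms by subtracting sphere 1 from 2 and 3
[-0.8170 0.5836 0.2770]·P = 0.0271;  [-0.7838 -0.5262 0.1170]·P = 0.0179
det = 0.8874;  x = -0.0279+0.2412z,  y = 0.0075+-0.1370z
into |P−O₁|² = l²: 1.0769z² + 0.2151z + -0.0582 = 0;  Δ = 0.2970;  z = -0.3529 or 0.1531 → z<0 root = -0.3529
x = -0.1130, y = 0.0559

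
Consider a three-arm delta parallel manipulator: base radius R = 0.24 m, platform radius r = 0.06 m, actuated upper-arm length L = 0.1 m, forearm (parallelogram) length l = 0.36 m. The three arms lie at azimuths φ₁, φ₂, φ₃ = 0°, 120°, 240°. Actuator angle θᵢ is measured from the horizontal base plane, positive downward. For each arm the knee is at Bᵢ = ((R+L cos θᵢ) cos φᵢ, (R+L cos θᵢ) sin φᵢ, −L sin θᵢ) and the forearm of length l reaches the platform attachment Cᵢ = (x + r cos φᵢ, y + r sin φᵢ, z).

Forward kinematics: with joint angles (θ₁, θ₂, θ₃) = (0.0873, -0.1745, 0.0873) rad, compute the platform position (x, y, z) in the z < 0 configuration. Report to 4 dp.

(-0.0068, 0.0118, -0.2265)

arm 1 at φ=0.0°: ρ1 = 0.2796;  O1 = (0.2796, 0.0000, -0.0087)
arm 2 at φ=120.0°: ρ2 = 0.2785;  O2 = (-0.1392, 0.2412, 0.0174)
arm 3 at φ=240.0°: ρ3 = 0.2796;  O3 = (-0.1398, -0.2422, -0.0087)
eliminate P² terms by subtracting sphere 1 from 2 and 3
[-0.8377 0.4823 0.0522]·P = -0.0004;  [-0.8389 -0.4843 0.0000]·P = 0.0000
Cramer: x(z) = 0.0002+0.0312z;  y(z) = -0.0004-0.0540z
into |P−O₁|² = l²: 1.0039z² + 0.0001z + -0.0515 = 0;  Δ = 0.2067;  z = -0.2265 or 0.2264 → z<0 root = -0.2265
x = -0.0068, y = 0.0118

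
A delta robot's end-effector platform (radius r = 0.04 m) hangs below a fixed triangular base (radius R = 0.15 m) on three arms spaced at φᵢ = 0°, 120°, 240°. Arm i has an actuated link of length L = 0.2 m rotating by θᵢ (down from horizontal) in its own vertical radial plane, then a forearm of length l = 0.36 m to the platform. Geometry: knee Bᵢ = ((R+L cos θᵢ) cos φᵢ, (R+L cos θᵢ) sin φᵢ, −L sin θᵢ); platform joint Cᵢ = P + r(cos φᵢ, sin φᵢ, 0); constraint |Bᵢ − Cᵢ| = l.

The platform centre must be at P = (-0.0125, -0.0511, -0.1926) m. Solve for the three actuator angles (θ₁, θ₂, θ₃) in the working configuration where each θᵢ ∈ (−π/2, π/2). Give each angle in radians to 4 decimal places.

φ1=0.0° → target in arm frame (-0.0125, -0.0511)
  A=0.1225, B=-0.1926, C=(l²−L²−A²−y'²−z²)/(2L)=0.0872
  √(A²+B²)=0.2283;  θ1 = -1.0043+1.1787 ≈ 0.1744
arm 2 (φ=120.0°): x'=-0.0380, y'=0.0364
  A=0.1480, B=-0.1926, C=(l²−L²−A²−y'²−z²)/(2L)=0.0732
  θ2 = atan2(B,A) + arccos(C/0.2429) = 0.3491
φ3=240.0° → target in arm frame (0.0505, 0.0147)
  e−x'=0.0595;  (l²−L²−(e−x')²−y'²−z²)/2L = 0.1219
  γ=atan2(-0.1926,0.0595)=-1.2712;  ψ=arccos(0.6046)=0.9216;  θ3=γ+ψ≈-0.3496

θ₁ = 0.1744, θ₂ = 0.3491, θ₃ = -0.3496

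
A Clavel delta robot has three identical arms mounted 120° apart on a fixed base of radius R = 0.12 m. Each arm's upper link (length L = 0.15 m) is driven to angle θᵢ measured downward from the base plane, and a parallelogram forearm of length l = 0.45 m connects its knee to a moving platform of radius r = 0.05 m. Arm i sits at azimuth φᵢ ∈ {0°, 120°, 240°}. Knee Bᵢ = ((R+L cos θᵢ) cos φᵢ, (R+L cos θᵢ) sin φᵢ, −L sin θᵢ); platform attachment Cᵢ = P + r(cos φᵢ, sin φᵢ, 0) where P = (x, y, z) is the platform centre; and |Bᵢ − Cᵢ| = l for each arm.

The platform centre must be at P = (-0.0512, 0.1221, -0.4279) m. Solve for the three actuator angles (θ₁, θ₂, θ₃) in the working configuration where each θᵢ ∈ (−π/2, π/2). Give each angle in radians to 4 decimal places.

arm 1 (φ=0.0°): x'=-0.0512, y'=0.1221
  e−x'=0.1212;  (l²−L²−(e−x')²−y'²−z²)/2L = -0.1090
  θ1 = atan2(B,A) + arccos(C/0.4447) = 0.5236
arm 2 (φ=120.0°): x'=0.1313, y'=-0.0167
  A cos θ + B sin θ = C:  -0.0613·cos θ + -0.4279·sin θ = -0.0238
  θ2 = atan2(B,A) + arccos(C/0.4323) = -0.0873
rotate P by −φ3: (-0.0801, -0.1054, -0.4279)
  A=0.1501, B=-0.4279, C=(l²−L²−A²−y'²−z²)/(2L)=-0.1225
  √(A²+B²)=0.4535;  θ3 = -1.2333+1.8443 ≈ 0.6110

θ₁ = 0.5236, θ₂ = -0.0873, θ₃ = 0.6110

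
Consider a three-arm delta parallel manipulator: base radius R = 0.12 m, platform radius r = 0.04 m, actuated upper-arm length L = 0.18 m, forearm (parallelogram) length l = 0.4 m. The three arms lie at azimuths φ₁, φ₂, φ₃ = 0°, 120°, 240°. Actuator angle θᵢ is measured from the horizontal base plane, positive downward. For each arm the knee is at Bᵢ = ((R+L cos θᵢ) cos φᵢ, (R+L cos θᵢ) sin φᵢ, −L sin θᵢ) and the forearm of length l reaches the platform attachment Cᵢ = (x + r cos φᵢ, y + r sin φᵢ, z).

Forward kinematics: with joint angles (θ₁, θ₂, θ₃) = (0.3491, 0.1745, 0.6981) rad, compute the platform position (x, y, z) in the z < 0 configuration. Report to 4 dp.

arm 1 at φ=0.0°: (R−r)+L cos θ1 = 0.2491;  centre 1 = (0.2491, 0.0000, -0.0616)
φ2=120.0°: virtual centre (-0.1286, 0.2228, -0.0313), radius l
centre 3 = (0.2179·cos240.0°, 0.2179·sin240.0°, -0.1157) = (-0.1089, -0.1887, -0.1157)
subtract pairs → two planes through P
plane₁₂: -0.7556x+0.4456y+0.0606z = 0.0013
Cramer: x(z) = 0.0029-0.0420z;  y(z) = 0.0078-0.2072z
sphere 1 gives Az²+Bz+C=0 with A=1.0447, B=0.1406, C=-0.0955;  B²−4AC=0.4188;  roots -0.3770, 0.2425;  negative root z = -0.3770
x = 0.0187, y = 0.0859

(0.0187, 0.0859, -0.3770)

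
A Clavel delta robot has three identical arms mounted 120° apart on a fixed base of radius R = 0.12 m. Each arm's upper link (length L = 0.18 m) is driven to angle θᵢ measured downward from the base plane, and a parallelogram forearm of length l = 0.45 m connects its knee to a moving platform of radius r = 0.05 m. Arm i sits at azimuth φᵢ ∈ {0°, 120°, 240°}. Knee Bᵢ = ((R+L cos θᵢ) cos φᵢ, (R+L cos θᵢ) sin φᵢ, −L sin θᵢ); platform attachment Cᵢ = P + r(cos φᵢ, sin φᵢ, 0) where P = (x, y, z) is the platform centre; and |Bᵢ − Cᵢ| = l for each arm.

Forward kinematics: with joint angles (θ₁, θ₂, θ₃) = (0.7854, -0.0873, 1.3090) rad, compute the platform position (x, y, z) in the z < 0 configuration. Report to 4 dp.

(-0.0110, 0.2756, -0.4156)

arm 1 at φ=0.0°: (R−r)+L cos θ1 = 0.1973;  centre 1 = (0.1973, 0.0000, -0.1273)
centre 2 = (0.2493·cos120.0°, 0.2493·sin120.0°, 0.0157) = (-0.1247, 0.2159, 0.0157)
centre 3 = (0.1166·cos240.0°, 0.1166·sin240.0°, -0.1739) = (-0.0583, -0.1010, -0.1739)
subtract pairs → two planes through P
plane₁₂: -0.6439x+0.4318y+0.2859z = 0.0073
det = 0.3507;  x = 0.0097+0.0499z,  y = 0.0314+-0.5878z
into |P−centre ₁|² = l²: 1.3479z² + 0.1990z + -0.1501 = 0;  Δ = 0.8491;  z = -0.4156 or 0.2680 → z<0 root = -0.4156
x = -0.0110, y = 0.2756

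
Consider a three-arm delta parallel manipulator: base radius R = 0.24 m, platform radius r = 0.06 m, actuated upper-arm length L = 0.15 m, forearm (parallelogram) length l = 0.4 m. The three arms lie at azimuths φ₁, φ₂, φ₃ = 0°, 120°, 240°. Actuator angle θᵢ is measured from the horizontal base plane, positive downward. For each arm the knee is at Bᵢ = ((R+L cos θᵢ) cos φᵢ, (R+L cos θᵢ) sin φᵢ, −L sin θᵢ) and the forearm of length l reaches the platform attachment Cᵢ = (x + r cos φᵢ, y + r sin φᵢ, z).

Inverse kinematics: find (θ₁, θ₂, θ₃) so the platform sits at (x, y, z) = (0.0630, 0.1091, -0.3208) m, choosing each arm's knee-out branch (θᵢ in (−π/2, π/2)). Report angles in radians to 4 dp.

arm 1 (φ=0.0°): x'=0.0630, y'=0.1091
  e−x'=0.1170;  (l²−L²−(e−x')²−y'²−z²)/2L = 0.0300
  θ1 = atan2(B,A) + arccos(C/0.3415) = 0.2618
φ2=120.0° → target in arm frame (0.0630, -0.1091)
  e−x'=0.1170;  (l²−L²−(e−x')²−y'²−z²)/2L = 0.0300
  γ=atan2(-0.3208,0.1170)=-1.2210;  ψ=arccos(0.0878)=1.4829;  θ2=γ+ψ≈0.2619
φ3=240.0° → target in arm frame (-0.1260, 0.0000)
  A cos θ + B sin θ = C:  0.3060·cos θ + -0.3208·sin θ = -0.1968
  θ3 = atan2(B,A) + arccos(C/0.4433) = 1.2217

θ₁ = 0.2618, θ₂ = 0.2619, θ₃ = 1.2217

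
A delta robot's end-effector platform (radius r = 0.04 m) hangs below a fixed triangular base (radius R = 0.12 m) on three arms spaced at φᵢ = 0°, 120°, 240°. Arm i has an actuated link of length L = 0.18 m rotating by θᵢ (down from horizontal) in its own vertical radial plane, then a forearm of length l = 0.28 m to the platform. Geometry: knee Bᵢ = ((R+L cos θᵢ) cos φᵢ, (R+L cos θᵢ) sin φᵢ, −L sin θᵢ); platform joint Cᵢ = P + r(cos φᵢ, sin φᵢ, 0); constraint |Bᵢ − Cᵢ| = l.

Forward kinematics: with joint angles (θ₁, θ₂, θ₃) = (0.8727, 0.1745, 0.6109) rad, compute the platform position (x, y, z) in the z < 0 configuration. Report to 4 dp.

(-0.0627, 0.0440, -0.2364)

S1 = (0.1957·cos0.0°, 0.1957·sin0.0°, -0.1379) = (0.1957, 0.0000, -0.1379)
arm 2 at φ=120.0°: ρ2 = 0.2573;  S2 = (-0.1286, 0.2228, -0.0313)
arm 3 at φ=240.0°: ρ3 = 0.2274;  S3 = (-0.1137, -0.1970, -0.1032)
eliminate P² terms by subtracting sphere 1 from 2 and 3
plane₁₂: -0.6487x+0.4456y+0.2133z = 0.0099
det = 0.5313;  x = -0.0116+0.2163z,  y = 0.0053+-0.1638z
quadratic in z: (1.0736)z²+(0.1844)z+(-0.0164)=0, √Δ=0.3232 → z ∈ {-0.2364, 0.0646}; z = -0.2364 (taking z<0)
x = -0.0627, y = 0.0440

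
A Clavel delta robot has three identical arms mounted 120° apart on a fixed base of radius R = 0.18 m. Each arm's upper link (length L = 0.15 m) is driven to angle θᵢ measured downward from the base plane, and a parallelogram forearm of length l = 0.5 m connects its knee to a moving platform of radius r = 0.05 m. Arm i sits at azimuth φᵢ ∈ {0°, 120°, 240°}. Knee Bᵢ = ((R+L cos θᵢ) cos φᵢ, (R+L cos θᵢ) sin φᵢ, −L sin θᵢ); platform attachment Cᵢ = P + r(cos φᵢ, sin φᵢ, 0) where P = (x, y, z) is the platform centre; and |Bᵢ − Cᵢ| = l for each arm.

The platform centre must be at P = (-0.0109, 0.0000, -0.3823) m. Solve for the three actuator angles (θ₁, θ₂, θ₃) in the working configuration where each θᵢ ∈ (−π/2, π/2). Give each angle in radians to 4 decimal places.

rotate P by −φ1: (-0.0109, 0.0000, -0.3823)
  e−x'=0.1409;  (l²−L²−(e−x')²−y'²−z²)/2L = 0.2050
  θ1 = atan2(B,A) + arccos(C/0.4074) = -0.1741
rotate P by −φ2: (0.0054, 0.0094, -0.3823)
  A cos θ + B sin θ = C:  0.1246·cos θ + -0.3823·sin θ = 0.2191
  √(A²+B²)=0.4021;  θ2 = -1.2558+0.9944 ≈ -0.2615
φ3=240.0° → target in arm frame (0.0055, -0.0094)
  A cos θ + B sin θ = C:  0.1245·cos θ + -0.3823·sin θ = 0.2191
  √(A²+B²)=0.4021;  θ3 = -1.2558+0.9944 ≈ -0.2615

θ₁ = -0.1741, θ₂ = -0.2615, θ₃ = -0.2615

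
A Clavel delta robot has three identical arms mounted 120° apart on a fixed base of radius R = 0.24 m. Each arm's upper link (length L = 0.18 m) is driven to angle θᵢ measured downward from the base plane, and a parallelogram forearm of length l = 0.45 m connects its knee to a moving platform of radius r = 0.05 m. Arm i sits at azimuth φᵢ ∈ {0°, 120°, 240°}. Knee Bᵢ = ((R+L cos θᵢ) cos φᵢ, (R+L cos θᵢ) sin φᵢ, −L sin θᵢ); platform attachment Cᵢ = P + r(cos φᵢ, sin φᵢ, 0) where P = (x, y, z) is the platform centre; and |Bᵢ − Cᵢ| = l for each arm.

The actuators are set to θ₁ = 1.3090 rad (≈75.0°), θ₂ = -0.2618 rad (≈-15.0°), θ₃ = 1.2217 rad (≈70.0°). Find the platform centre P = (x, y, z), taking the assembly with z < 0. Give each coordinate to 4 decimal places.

(-0.1213, 0.1805, -0.3785)

φ1=0.0°: virtual centre (0.2366, 0.0000, -0.1739), radius l
arm 2 at φ=120.0°: (R−r)+L cos θ2 = 0.3639;  S2 = (-0.1819, 0.3151, 0.0466)
φ3=240.0°: virtual centre (-0.1258, -0.2179, -0.1691), radius l
|S₂|²−|S₁|² = 0.0484;  |S₃|²−|S₁|² = 0.0057
linear system: -0.8370x+0.6302y = 0.0484−0.4409z; -0.7247x+-0.4357y = 0.0057−0.0094z
Cramer: x(z) = -0.0300+0.2411z;  y(z) = 0.0369-0.3794z
into |P−S₁|² = l²: 1.2020z² + 0.1912z + -0.0998 = 0;  Δ = 0.5166;  z = -0.3785 or 0.2194 → z<0 root = -0.3785
x = -0.1213, y = 0.1805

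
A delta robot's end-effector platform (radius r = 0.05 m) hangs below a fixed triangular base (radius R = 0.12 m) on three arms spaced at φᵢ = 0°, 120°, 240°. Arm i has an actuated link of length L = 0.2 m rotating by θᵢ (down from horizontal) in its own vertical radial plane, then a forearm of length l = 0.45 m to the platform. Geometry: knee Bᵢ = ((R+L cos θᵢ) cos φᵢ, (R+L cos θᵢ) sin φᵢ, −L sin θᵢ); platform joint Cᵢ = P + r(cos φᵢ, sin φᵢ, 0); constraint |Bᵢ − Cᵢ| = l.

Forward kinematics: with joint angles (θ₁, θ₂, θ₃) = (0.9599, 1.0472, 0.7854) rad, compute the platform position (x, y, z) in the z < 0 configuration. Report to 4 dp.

(-0.0106, -0.0624, -0.5644)

φ1=0.0°: virtual centre (0.1847, 0.0000, -0.1638), radius l
φ2=120.0°: virtual centre (-0.0850, 0.1472, -0.1732), radius l
φ3=240.0°: virtual centre (-0.1057, -0.1831, -0.1414), radius l
subtract pairs → two planes through P
[-0.5394 0.2944 -0.0188]·P = -0.0021;  [-0.5809 -0.3662 0.0448]·P = 0.0037
det = 0.3686;  x = -0.0009+0.0172z,  y = -0.0087+0.0951z
quadratic in z: (1.0093)z²+(0.3196)z+(-0.1411)=0, √Δ=0.8197 → z ∈ {-0.5644, 0.2477}; z = -0.5644 (taking z<0)
x = -0.0106, y = -0.0624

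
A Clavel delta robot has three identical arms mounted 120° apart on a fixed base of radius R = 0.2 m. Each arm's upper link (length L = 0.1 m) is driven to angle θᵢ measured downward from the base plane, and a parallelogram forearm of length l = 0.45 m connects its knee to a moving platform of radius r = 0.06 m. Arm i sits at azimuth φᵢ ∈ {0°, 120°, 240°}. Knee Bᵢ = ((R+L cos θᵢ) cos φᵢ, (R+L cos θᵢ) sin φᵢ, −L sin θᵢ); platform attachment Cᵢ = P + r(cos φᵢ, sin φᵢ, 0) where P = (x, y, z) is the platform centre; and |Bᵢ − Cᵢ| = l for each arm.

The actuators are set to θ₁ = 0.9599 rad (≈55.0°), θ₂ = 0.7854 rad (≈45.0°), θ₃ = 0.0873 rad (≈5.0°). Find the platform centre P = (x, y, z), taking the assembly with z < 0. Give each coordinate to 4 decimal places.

(-0.0689, -0.0772, -0.4364)

φ1=0.0°: virtual centre (0.1974, 0.0000, -0.0819), radius l
S2 = (0.2107·cos120.0°, 0.2107·sin120.0°, -0.0707) = (-0.1054, 0.1825, -0.0707)
S3 = (0.2396·cos240.0°, 0.2396·sin240.0°, -0.0087) = (-0.1198, -0.2075, -0.0087)
|S₂|²−|S₁|² = 0.0037;  |S₃|²−|S₁|² = 0.0118
plane₁₂: -0.6054x+0.3650y+0.0224z = 0.0037
det = 0.4828;  x = -0.0122+0.1299z,  y = -0.0099+0.1541z
into |P−S₁|² = l²: 1.0406z² + 0.1063z + -0.1518 = 0;  Δ = 0.6432;  z = -0.4364 or 0.3342 → z<0 root = -0.4364
x = -0.0689, y = -0.0772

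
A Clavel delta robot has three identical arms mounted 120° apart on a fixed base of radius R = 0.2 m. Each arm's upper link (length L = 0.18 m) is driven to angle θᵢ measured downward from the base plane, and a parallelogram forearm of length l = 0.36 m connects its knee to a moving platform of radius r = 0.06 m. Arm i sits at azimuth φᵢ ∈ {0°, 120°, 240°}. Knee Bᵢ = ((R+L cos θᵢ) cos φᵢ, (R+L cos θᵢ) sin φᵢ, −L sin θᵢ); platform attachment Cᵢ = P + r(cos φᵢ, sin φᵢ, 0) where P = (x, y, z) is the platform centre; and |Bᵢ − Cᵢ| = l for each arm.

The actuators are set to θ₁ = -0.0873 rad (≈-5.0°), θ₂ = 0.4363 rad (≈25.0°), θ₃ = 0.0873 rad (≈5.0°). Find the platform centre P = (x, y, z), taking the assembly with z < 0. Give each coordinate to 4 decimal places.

(0.0279, -0.0264, -0.1941)

arm 1 at φ=0.0°: e+L cos θ1 = 0.3193;  centre 1 = (0.3193, 0.0000, 0.0157)
centre 2 = (0.3031·cos120.0°, 0.3031·sin120.0°, -0.0761) = (-0.1516, 0.2625, -0.0761)
arm 3 at φ=240.0°: e+L cos θ3 = 0.3193;  centre 3 = (-0.1597, -0.2765, -0.0157)
eliminate P² terms by subtracting sphere 1 from 2 and 3
plane₁₂: -0.9418x+0.5251y+-0.1835z = -0.0045
Cramer: x(z) = 0.0024-0.1313z;  y(z) = -0.0042+0.1140z
into |P−centre ₁|² = l²: 1.0302z² + 0.0509z + -0.0289 = 0;  Δ = 0.1218;  z = -0.1941 or 0.1447 → z<0 root = -0.1941
x = 0.0279, y = -0.0264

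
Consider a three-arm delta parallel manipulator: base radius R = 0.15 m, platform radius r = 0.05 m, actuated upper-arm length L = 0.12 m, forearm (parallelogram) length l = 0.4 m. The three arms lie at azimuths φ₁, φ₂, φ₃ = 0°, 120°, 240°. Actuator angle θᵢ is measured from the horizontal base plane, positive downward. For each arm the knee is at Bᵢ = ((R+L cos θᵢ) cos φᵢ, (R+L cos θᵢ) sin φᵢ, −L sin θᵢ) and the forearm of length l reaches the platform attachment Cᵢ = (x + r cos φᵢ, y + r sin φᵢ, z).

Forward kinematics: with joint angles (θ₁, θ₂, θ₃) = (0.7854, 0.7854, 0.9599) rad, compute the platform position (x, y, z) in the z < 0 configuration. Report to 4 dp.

(0.0145, 0.0252, -0.4459)

centre 1 = (0.1849·cos0.0°, 0.1849·sin0.0°, -0.0849) = (0.1849, 0.0000, -0.0849)
φ2=120.0°: virtual centre (-0.0924, 0.1601, -0.0849), radius l
centre 3 = (0.1688·cos240.0°, 0.1688·sin240.0°, -0.0983) = (-0.0844, -0.1462, -0.0983)
eliminate P² terms by subtracting sphere 1 from 2 and 3
plane₁₂: -0.5546x+0.3202y+0.0000z = 0.0000
Cramer: x(z) = 0.0031-0.0257z;  y(z) = 0.0053-0.0446z
sphere 1 gives Az²+Bz+C=0 with A=1.0026, B=0.1786, C=-0.1197;  B²−4AC=0.5121;  roots -0.4459, 0.2678;  negative root z = -0.4459
x = 0.0145, y = 0.0252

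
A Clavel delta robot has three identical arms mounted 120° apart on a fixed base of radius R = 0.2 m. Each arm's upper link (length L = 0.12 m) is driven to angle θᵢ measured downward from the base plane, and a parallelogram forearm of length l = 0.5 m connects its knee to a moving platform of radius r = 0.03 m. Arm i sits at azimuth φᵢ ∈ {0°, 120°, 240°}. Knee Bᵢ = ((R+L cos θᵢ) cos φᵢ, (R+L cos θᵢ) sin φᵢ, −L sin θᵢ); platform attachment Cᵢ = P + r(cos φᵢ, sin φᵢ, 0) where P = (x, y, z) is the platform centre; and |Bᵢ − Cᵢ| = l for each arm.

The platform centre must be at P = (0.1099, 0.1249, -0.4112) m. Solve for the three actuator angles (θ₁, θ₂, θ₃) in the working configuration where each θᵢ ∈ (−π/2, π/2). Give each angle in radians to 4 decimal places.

φ1=0.0° → target in arm frame (0.1099, 0.1249)
  e−x'=0.0601;  (l²−L²−(e−x')²−y'²−z²)/2L = 0.1971
  θ1 = atan2(B,A) + arccos(C/0.4156) = -0.3490
φ2=120.0° → target in arm frame (0.0532, -0.1576)
  A=0.1168, B=-0.4112, C=(l²−L²−A²−y'²−z²)/(2L)=0.1168
  θ2 = atan2(B,A) + arccos(C/0.4275) = 0.0000
arm 3 (φ=240.0°): x'=-0.1631, y'=0.0327
  A=0.3331, B=-0.4112, C=(l²−L²−A²−y'²−z²)/(2L)=-0.1897
  γ=atan2(-0.4112,0.3331)=-0.8899;  ψ=arccos(-0.3584)=1.9374;  θ3=γ+ψ≈1.0475

θ₁ = -0.3490, θ₂ = 0.0000, θ₃ = 1.0475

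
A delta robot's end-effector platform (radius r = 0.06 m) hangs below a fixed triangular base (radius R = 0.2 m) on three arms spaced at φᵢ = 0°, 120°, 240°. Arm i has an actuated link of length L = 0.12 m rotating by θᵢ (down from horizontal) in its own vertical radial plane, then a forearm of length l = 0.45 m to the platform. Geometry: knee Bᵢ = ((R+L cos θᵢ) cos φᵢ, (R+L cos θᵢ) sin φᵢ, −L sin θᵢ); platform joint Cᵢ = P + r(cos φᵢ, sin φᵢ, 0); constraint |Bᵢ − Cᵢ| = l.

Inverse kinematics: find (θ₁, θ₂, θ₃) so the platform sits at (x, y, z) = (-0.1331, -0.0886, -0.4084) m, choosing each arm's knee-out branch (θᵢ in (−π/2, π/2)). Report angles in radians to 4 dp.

θ₁ = 1.1344, θ₂ = 0.6110, θ₃ = -0.1747

rotate P by −φ1: (-0.1331, -0.0886, -0.4084)
  A cos θ + B sin θ = C:  0.2731·cos θ + -0.4084·sin θ = -0.2547
  √(A²+B²)=0.4913;  θ1 = -0.9814+2.1158 ≈ 1.1344
φ2=120.0° → target in arm frame (-0.0102, 0.1596)
  A=0.1502, B=-0.4084, C=(l²−L²−A²−y'²−z²)/(2L)=-0.1113
  √(A²+B²)=0.4351;  θ2 = -1.2184+1.8294 ≈ 0.6110
arm 3 (φ=240.0°): x'=0.1433, y'=-0.0710
  A cos θ + B sin θ = C:  -0.0033·cos θ + -0.4084·sin θ = 0.0678
  √(A²+B²)=0.4084;  θ3 = -1.5788+1.4041 ≈ -0.1747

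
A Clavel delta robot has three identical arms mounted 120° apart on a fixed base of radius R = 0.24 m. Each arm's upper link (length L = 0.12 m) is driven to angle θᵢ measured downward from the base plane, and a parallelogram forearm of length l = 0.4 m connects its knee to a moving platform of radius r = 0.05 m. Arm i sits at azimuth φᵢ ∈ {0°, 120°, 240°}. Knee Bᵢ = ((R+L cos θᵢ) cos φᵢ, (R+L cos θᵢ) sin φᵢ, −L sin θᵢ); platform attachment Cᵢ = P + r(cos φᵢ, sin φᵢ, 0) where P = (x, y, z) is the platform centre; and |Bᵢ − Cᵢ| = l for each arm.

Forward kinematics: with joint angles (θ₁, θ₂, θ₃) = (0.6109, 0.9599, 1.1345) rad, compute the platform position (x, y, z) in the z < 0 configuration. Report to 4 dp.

(0.0508, 0.0185, -0.3902)

arm 1 at φ=0.0°: ρ1 = 0.2883;  centre 1 = (0.2883, 0.0000, -0.0688)
arm 2 at φ=120.0°: ρ2 = 0.2588;  centre 2 = (-0.1294, 0.2242, -0.0983)
φ3=240.0°: virtual centre (-0.1204, -0.2085, -0.1088), radius l
|centre ₂|²−|centre ₁|² = -0.0112;  |centre ₃|²−|centre ₁|² = -0.0181
[-0.8354 0.4483 -0.0589]·P = -0.0112;  [-0.8173 -0.4169 -0.0799]·P = -0.0181
det = 0.7147;  x = 0.0179+-0.0845z,  y = 0.0083+-0.0260z
quadratic in z: (1.0078)z²+(0.1829)z+(-0.0821)=0, √Δ=0.6036 → z ∈ {-0.3902, 0.2087}; z = -0.3902 (taking z<0)
x = 0.0508, y = 0.0185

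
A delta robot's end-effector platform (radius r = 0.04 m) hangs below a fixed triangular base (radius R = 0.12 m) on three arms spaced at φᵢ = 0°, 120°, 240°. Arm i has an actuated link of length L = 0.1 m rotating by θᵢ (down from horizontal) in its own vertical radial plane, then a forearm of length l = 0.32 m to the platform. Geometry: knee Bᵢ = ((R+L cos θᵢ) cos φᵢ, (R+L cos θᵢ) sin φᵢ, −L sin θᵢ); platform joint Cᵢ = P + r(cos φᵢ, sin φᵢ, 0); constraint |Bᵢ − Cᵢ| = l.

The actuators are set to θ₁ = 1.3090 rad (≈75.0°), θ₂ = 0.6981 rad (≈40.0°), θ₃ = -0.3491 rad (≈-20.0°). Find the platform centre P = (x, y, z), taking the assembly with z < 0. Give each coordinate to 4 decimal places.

arm 1 at φ=0.0°: e+L cos θ1 = 0.1059;  O1 = (0.1059, 0.0000, -0.0966)
φ2=120.0°: virtual centre (-0.0783, 0.1356, -0.0643), radius l
arm 3 at φ=240.0°: e+L cos θ3 = 0.1740;  O3 = (-0.0870, -0.1507, 0.0342)
subtract pairs → two planes through P
[-0.3684 0.2713 0.0646]·P = 0.0081;  [-0.3857 -0.3013 0.2616]·P = 0.0109
det = 0.2156;  x = -0.0250+0.4194z,  y = -0.0041+0.3313z
into |P−O₁|² = l²: 1.2856z² + 0.0807z + -0.0759 = 0;  Δ = 0.3969;  z = -0.2764 or 0.2136 → z<0 root = -0.2764
x = -0.1410, y = -0.0957

(-0.1410, -0.0957, -0.2764)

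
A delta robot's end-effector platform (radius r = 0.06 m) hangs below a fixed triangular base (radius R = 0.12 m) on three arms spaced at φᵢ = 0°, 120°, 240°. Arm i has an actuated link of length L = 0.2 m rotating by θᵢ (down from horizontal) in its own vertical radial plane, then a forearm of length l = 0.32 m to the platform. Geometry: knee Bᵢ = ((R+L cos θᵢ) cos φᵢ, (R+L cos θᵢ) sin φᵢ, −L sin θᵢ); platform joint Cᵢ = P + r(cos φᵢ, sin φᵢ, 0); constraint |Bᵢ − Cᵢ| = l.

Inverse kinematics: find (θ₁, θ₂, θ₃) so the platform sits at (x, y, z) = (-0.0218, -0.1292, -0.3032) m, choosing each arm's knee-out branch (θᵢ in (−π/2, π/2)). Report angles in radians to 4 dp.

θ₁ = 0.6983, θ₂ = 0.9600, θ₃ = 0.0870

arm 1 (φ=0.0°): x'=-0.0218, y'=-0.1292
  e−x'=0.0818;  (l²−L²−(e−x')²−y'²−z²)/2L = -0.1323
  γ=atan2(-0.3032,0.0818)=-1.3073;  ψ=arccos(-0.4212)=2.0056;  θ1=γ+ψ≈0.6983
arm 2 (φ=120.0°): x'=-0.1010, y'=0.0835
  e−x'=0.1610;  (l²−L²−(e−x')²−y'²−z²)/2L = -0.1560
  θ2 = atan2(B,A) + arccos(C/0.3433) = 0.9600
rotate P by −φ3: (0.1228, 0.0457, -0.3032)
  e−x'=-0.0628;  (l²−L²−(e−x')²−y'²−z²)/2L = -0.0889
  θ3 = atan2(B,A) + arccos(C/0.3096) = 0.0870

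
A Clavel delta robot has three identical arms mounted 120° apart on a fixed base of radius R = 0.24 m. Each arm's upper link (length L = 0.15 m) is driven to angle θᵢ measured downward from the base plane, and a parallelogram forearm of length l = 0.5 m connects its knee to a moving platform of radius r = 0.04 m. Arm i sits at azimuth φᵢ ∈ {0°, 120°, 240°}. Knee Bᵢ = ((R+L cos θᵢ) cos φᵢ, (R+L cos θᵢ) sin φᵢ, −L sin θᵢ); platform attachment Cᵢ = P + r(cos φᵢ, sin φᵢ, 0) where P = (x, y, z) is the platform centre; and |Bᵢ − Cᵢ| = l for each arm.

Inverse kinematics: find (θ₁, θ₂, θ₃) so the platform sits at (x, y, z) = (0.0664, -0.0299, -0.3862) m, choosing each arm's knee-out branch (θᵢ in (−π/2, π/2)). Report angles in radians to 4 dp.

θ₁ = -0.1747, θ₂ = 0.5234, θ₃ = 0.2615

arm 1 (φ=0.0°): x'=0.0664, y'=-0.0299
  A cos θ + B sin θ = C:  0.1336·cos θ + -0.3862·sin θ = 0.1987
  θ1 = atan2(B,A) + arccos(C/0.4087) = -0.1747
arm 2 (φ=120.0°): x'=-0.0591, y'=-0.0426
  A=0.2591, B=-0.3862, C=(l²−L²−A²−y'²−z²)/(2L)=0.0314
  θ2 = atan2(B,A) + arccos(C/0.4651) = 0.5234
rotate P by −φ3: (-0.0073, 0.0725, -0.3862)
  e−x'=0.2073;  (l²−L²−(e−x')²−y'²−z²)/2L = 0.1004
  θ3 = atan2(B,A) + arccos(C/0.4383) = 0.2615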